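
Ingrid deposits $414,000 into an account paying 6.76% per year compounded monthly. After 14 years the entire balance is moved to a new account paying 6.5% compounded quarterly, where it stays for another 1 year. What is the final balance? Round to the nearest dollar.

$1,134,659

Phase 1: 414,000·(1 + 0.0676/12)^168 ≈ 1,063,808.0501.
Phase 2: 1,063,808.0501·(1 + 0.01625)^4 ≈ 1,134,659.3776.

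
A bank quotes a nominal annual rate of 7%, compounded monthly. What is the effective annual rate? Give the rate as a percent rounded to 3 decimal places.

One year is 12 periods at 0.00583333 each: (1 + 0.00583333)^12 ≈ 1.07229.
EAR = 1.07229 − 1 ≈ 7.22901%.

7.229%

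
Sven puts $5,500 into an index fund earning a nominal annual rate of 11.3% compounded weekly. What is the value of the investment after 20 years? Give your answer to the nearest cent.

Periodic rate = 11.3%/52 = 0.00217308; periods = 52·20 = 1040.
A = 5,500·(1 + 0.113/52)^1040 ≈ 5,500·9.5596199752 ≈ 52,577.9099.

$52,577.91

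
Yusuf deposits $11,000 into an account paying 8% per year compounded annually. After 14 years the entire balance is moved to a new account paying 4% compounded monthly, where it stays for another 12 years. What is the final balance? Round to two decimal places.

After 14 years at 8%: 11,000 × 2.9371936243 ≈ 32,309.1299.
Then 12 years at 4%: 32,309.1299 × 1.6147849232 ≈ 52,172.2958.

$52,172.30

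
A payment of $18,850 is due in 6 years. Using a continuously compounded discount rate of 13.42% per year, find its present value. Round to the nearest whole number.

P = A·e^(−rt) = 18,850·e^(−0.8052).
e^(−0.8052) ≈ 0.44699851792, so P ≈ 8,425.9221.

$8,426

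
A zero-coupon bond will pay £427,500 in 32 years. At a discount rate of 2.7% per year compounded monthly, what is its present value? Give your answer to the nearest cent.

Growth factor = (1 + 0.00225)^384 ≈ 2.370330639.
P = 427,500/2.370330639 ≈ 180,354.5855.

£180,354.59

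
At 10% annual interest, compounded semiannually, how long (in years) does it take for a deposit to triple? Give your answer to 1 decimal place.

(1 + 0.05)^(2t) = 3.
2t = ln 3 / ln(1 + 0.05) ≈ 1.0986/0.0487902 ≈ 22.5171.
t ≈ 11.2585.

11.3 years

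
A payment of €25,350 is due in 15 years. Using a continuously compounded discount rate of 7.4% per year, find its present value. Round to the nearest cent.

€8,354.32

P = A·e^(−rt) = 25,350·e^(−1.11).
e^(−1.11) ≈ 0.32955896108, so P ≈ 8,354.3197.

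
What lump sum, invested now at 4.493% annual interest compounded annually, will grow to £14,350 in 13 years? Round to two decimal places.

£8,104.35

Annual rate = 4.493% = 0.04493; 13 periods.
P = 14,350/(1 + 0.04493)^13 ≈ 14,350/1.7706534652 ≈ 8,104.3526.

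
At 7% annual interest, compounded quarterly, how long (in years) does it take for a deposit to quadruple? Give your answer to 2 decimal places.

(1 + 0.0175)^(4t) = 4.
4t = ln 4 / ln(1 + 0.0175) ≈ 1.3863/0.0173486 ≈ 79.9080.
t ≈ 19.9770.

19.98 years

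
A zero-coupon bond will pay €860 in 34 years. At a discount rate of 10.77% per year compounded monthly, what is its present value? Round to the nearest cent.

Periodic rate = 10.77%/12 = 0.008975; 408 periods.
P = 860/(1 + 0.008975)^408 ≈ 860/38.3005913 ≈ 22.4540.

€22.45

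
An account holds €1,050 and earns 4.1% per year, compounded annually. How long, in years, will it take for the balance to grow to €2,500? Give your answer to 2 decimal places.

We need (1 + 0.041)^t = 2.381, so t = ln 2.381 / ln 1.041 ≈ 21.5894.

21.59 years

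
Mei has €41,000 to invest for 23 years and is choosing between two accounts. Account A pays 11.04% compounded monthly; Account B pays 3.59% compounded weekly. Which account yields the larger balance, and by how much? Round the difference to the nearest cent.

Account A, by €419,859.30

Account A growth factor: (1 + 0.0092)^276 ≈ 12.5232989904; balance ≈ 513,455.2586.
Account B growth factor: (1 + 0.0359/52)^1196 ≈ 2.282828184; balance ≈ 93,595.9555.
Account A is larger by 419,859.3031.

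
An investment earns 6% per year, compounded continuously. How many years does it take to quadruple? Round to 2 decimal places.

23.10 years

e^(0.06t) = 4, so 0.06t = ln 4 ≈ 1.3863.
t ≈ 1.3863/0.06 ≈ 23.1049.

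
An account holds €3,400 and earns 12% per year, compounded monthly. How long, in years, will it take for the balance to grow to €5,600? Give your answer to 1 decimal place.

We need (1 + 0.01)^(12t) = 1.6471, so 12t = ln 1.6471 / ln 1.01 ≈ 50.1482.
t ≈ 50.1482/12 = 4.1790 years.

4.2 years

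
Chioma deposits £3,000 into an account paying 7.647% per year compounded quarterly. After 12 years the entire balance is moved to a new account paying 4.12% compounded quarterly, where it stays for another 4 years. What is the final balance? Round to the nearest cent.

Phase 1: 3,000·(1 + 0.0191175)^48 ≈ 7,445.3599.
Phase 2: 7,445.3599·(1 + 0.0103)^16 ≈ 8,771.8530.

£8,771.85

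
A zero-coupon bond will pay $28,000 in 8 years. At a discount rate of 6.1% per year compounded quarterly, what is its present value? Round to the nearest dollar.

$17,251

Periodic rate = 6.1%/4 = 0.01525; 32 periods.
P = 28,000/(1 + 0.01525)^32 ≈ 28,000/1.6230651066 ≈ 17,251.3104.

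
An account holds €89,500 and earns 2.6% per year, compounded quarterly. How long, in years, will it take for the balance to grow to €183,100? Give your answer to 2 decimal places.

27.62 years

(1 + 0.0065)^(4t) = 183,100/89,500 = 2.0458.
4t·ln(1 + 0.0065) = ln(2.0458); 4t = 0.71579/0.00647897 ≈ 110.4796.
t ≈ 27.6199 years.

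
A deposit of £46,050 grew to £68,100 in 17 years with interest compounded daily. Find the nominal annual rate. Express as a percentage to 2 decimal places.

(1 + r/365)^6205 = 68,100/46,050 = 1.47883.
1 + r/365 = 1.47883^(1/6205) ≈ 1.000063, so r/365 ≈ 0.0000630559.
r ≈ 365·0.0000630559 = 2.30154%.

2.30%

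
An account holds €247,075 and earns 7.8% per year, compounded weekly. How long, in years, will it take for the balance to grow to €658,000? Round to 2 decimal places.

We need (1 + 0.0015)^(52t) = 2.6632, so 52t = ln 2.6632 / ln 1.0015 ≈ 653.4983.
t ≈ 653.4983/52 = 12.5673 years.

12.57 years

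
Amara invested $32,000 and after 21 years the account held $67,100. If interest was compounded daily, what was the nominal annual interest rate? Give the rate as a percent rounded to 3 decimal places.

The 7665-period growth factor is 67,100/32,000 = 2.09687.
r/365 = 2.09687^(1/7665) − 1 ≈ 0.0000966059, so r ≈ 365·0.0000966059 = 3.52611%.

3.526%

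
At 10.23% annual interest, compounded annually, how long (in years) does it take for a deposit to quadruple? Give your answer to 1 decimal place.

14.2 years

(1 + 0.1023)^t = 4.
t = ln 4 / ln(1 + 0.1023) ≈ 1.3863/0.0973989 ≈ 14.2332.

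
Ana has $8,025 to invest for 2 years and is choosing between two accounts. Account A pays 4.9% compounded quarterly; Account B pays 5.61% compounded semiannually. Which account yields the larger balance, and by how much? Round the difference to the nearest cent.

A: (1 + 0.01225)^8 ≈ 1.102306285, so 8,025 × 1.102306285 ≈ 8,846.0079.
B: (1 + 0.02805)^4 ≈ 1.117009713, so 8,025 × 1.117009713 ≈ 8,964.0029.
Difference ≈ 117.9950 in favor of B.

Account B, by $118.00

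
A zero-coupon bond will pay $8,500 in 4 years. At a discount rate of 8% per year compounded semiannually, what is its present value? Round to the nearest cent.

Periodic rate = 8%/2 = 0.04; 8 periods.
P = 8,500/(1 + 0.04)^8 ≈ 8,500/1.36856905 ≈ 6,210.8667.

$6,210.87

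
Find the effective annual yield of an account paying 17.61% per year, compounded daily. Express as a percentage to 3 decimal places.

19.251%

One year is 365 periods at 0.000482466 each: (1 + 0.000482466)^365 ≈ 1.192507.
EAR = 1.192507 − 1 ≈ 19.25067%.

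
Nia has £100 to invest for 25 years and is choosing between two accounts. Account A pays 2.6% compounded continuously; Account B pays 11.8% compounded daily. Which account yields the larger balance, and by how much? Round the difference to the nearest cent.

Account A growth factor: e^(0.026·25) = e^0.65 ≈ 1.91554083; balance ≈ 191.5541.
Account B growth factor: (1 + 0.118/365)^9125 ≈ 19.0968472; balance ≈ 1,909.6847.
Account B is larger by 1,718.1306.

Account B, by £1,718.13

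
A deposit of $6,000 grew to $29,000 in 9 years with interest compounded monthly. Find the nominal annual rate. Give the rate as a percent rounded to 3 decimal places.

17.634%

The 108-period growth factor is 29,000/6,000 = 4.83333.
r/12 = 4.83333^(1/108) − 1 ≈ 0.0146952, so r ≈ 12·0.0146952 = 17.63427%.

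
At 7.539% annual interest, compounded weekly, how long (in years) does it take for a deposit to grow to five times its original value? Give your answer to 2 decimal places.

(1 + 0.00144981)^(52t) = 5.
52t = ln 5 / ln(1 + 0.00144981) ≈ 1.6094/0.00144876 ≈ 1110.9089.
t ≈ 21.3636.

21.36 years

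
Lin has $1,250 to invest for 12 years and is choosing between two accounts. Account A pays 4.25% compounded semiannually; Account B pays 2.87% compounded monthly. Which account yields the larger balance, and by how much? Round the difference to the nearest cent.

Account A growth factor: (1 + 0.02125)^24 ≈ 1.656416961; balance ≈ 2,070.5212.
Account B growth factor: (1 + 0.0287/12)^144 ≈ 1.410562852; balance ≈ 1,763.2036.
Account A is larger by 307.3176.

Account A, by $307.32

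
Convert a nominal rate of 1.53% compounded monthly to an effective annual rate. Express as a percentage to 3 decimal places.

One year is 12 periods at 0.001275 each: (1 + 0.001275)^12 ≈ 1.015408.
EAR = 1.015408 − 1 ≈ 1.54077%.

1.541%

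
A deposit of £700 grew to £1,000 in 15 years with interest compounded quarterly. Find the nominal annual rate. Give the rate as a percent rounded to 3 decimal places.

(1 + r/4)^60 = 1,000/700 = 1.42857.
1 + r/4 = 1.42857^(1/60) ≈ 1.005962, so r/4 ≈ 0.00596229.
r ≈ 4·0.00596229 = 2.38491%.

2.385%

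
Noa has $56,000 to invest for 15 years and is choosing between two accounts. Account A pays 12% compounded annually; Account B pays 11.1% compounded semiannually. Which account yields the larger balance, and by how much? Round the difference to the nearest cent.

Account A, by $23,422.75

Account A growth factor: (1 + 0.12)^15 ≈ 5.47356575926; balance ≈ 306,519.6825.
Account B growth factor: (1 + 0.0555)^30 ≈ 5.05530228143; balance ≈ 283,096.9278.
Account A is larger by 23,422.7548.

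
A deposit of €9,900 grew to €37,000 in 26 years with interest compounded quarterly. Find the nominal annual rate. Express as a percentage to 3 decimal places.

5.103%

The 104-period growth factor is 37,000/9,900 = 3.73737.
r/4 = 3.73737^(1/104) − 1 ≈ 0.0127575, so r ≈ 4·0.0127575 = 5.10298%.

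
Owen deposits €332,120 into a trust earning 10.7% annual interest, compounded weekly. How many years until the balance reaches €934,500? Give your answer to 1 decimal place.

(1 + 0.00205769)^(52t) = 934,500/332,120 = 2.8137.
52t·ln(1 + 0.00205769) = ln(2.8137); 52t = 1.0345/0.00205558 ≈ 503.2722.
t ≈ 9.6783 years.

9.7 years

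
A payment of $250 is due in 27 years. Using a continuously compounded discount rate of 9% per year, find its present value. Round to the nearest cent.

P = A·e^(−rt) = 250·e^(−2.43).
e^(−2.43) ≈ 0.0880368326, so P ≈ 22.0092.

$22.01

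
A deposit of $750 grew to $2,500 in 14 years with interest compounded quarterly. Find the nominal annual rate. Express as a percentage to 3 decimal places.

8.693%

The 56-period growth factor is 2,500/750 = 3.33333.
r/4 = 3.33333^(1/56) − 1 ≈ 0.0217323, so r ≈ 4·0.0217323 = 8.69292%.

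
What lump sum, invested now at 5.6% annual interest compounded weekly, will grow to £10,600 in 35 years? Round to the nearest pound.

£1,495

Periodic rate = 5.6%/52 = 0.00107692; 1820 periods.
P = 10,600/(1 + 0.056/52)^1820 ≈ 10,600/7.0918438662 ≈ 1,494.6748.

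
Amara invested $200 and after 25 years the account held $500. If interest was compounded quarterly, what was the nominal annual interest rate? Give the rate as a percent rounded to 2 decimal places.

(1 + r/4)^100 = 500/200 = 2.5.
1 + r/4 = 2.5^(1/100) ≈ 1.009205, so r/4 ≈ 0.00920502.
r ≈ 4·0.00920502 = 3.68201%.

3.68%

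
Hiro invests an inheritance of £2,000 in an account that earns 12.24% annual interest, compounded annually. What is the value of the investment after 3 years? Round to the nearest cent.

£2,827.96

Growth factor = (1 + 0.1224)^3 ≈ 1.413979047.
A ≈ 2,000 × 1.413979047 ≈ 2,827.9581.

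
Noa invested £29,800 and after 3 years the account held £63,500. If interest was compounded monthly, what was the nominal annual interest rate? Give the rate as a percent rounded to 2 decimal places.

(1 + r/12)^36 = 63,500/29,800 = 2.13087.
1 + r/12 = 2.13087^(1/36) ≈ 1.021237, so r/12 ≈ 0.0212371.
r ≈ 12·0.0212371 = 25.48456%.

25.48%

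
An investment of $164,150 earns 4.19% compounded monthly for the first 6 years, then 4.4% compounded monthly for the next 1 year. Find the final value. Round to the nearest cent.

$220,448.10

Phase 1: 164,150·(1 + 0.0419/12)^72 ≈ 210,975.6577.
Phase 2: 210,975.6577·(1 + 0.044/12)^12 ≈ 220,448.0994.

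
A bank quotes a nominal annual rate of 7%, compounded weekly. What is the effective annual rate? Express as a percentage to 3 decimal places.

7.246%

EAR = (1 + 7%/52)^52 − 1 = (1 + 0.00134615)^52 − 1.
(1 + 0.00134615)^52 ≈ 1.072458, so EAR ≈ 7.24577%.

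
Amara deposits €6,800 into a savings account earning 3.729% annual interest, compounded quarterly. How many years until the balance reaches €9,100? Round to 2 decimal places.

We need (1 + 0.0093225)^(4t) = 1.3382, so 4t = ln 1.3382 / ln 1.009322 ≈ 31.3980.
t ≈ 31.3980/4 = 7.8495 years.

7.85 years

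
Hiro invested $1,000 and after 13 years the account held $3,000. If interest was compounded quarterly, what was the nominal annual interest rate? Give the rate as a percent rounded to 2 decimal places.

8.54%

The 52-period growth factor is 3,000/1,000 = 3.
r/4 = 3^(1/52) − 1 ≈ 0.0213519, so r ≈ 4·0.0213519 = 8.54077%.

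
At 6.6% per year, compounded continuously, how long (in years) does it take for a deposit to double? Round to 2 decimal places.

e^(0.066t) = 2, so 0.066t = ln 2 ≈ 0.69315.
t ≈ 0.69315/0.066 ≈ 10.5022.

10.50 years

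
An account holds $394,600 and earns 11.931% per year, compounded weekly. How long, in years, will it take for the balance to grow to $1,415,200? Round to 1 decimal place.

10.7 years

(1 + 0.00229442)^(52t) = 1,415,200/394,600 = 3.5864.
52t·ln(1 + 0.00229442) = ln(3.5864); 52t = 1.2772/0.00229179 ≈ 557.2722.
t ≈ 10.7168 years.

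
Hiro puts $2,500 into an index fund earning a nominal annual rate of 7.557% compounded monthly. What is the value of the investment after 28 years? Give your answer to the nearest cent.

$20,606.69

Periodic rate = 7.557%/12 = 0.0062975; periods = 12·28 = 336.
A = 2,500·(1 + 0.0062975)^336 ≈ 2,500·8.2426773432 ≈ 20,606.6934.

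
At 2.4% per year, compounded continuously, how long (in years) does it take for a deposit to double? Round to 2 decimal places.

28.88 years

e^(0.024t) = 2, so 0.024t = ln 2 ≈ 0.69315.
t ≈ 0.69315/0.024 ≈ 28.8811.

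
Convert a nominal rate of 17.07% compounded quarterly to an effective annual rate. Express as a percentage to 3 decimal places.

18.194%

One year is 4 periods at 0.042675 each: (1 + 0.042675)^4 ≈ 1.181941.
EAR = 1.181941 − 1 ≈ 18.19411%.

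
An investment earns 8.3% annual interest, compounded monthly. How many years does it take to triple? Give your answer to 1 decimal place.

13.3 years

(1 + 0.00691667)^(12t) = 3.
12t = ln 3 / ln(1 + 0.00691667) ≈ 1.0986/0.00689286 ≈ 159.3842.
t ≈ 13.2820.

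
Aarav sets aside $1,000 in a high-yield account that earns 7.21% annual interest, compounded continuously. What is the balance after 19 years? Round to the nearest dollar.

A = P·e^(rt) = 1,000·e^(0.0721·19) = 1,000·e^1.3699.
e^1.3699 ≈ 3.93495718, so A ≈ 3,934.9572.

$3,935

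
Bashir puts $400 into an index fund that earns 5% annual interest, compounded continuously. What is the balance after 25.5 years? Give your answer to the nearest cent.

$1,431.48

A = P·e^(rt) = 400·e^(0.05·25.5) = 400·e^1.275.
e^1.275 ≈ 3.57870141, so A ≈ 1,431.4806.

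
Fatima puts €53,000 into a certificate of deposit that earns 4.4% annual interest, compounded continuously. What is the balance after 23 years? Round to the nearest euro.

A = P·e^(rt) = 53,000·e^(0.044·23) = 53,000·e^1.012.
e^1.012 ≈ 2.75109771191, so A ≈ 145,808.1787.

€145,808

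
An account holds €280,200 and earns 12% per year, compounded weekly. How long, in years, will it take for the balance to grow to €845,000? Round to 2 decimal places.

(1 + 0.00230769)^(52t) = 845,000/280,200 = 3.0157.
52t·ln(1 + 0.00230769) = ln(3.0157); 52t = 1.1038/0.00230503 ≈ 478.8793.
t ≈ 9.2092 years.

9.21 years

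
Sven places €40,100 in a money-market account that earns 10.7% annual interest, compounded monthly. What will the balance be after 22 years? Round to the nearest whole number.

€417,775

Periodic rate = 10.7%/12 = 0.00891667; periods = 12·22 = 264.
A = 40,100·(1 + 0.107/12)^264 ≈ 40,100·10.4183331334 ≈ 417,775.1587.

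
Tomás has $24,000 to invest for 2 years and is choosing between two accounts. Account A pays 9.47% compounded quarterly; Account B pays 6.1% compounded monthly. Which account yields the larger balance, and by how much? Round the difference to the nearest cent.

Account A growth factor: (1 + 0.023675)^8 ≈ 1.205859689; balance ≈ 28,940.6325.
Account B growth factor: (1 + 0.061/12)^24 ≈ 1.1294050205; balance ≈ 27,105.7205.
Account A is larger by 1,834.9120.

Account A, by $1,834.91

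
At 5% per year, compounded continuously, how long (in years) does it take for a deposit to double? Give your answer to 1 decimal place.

13.9 years

e^(0.05t) = 2, so 0.05t = ln 2 ≈ 0.69315.
t ≈ 0.69315/0.05 ≈ 13.8629.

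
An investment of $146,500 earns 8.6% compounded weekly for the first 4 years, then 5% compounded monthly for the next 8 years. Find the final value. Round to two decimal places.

$307,941.63

After 4 years at 8.6%: 146,500 × 1.41017787894 ≈ 206,591.0593.
Then 8 years at 5%: 206,591.0593 × 1.49058546792 ≈ 307,941.6307.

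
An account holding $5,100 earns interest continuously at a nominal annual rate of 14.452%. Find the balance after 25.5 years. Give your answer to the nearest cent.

$203,262.97

A = P·e^(rt) = 5,100·e^(0.14452·25.5) = 5,100·e^3.68526.
e^3.68526 ≈ 39.8554835286, so A ≈ 203,262.9660.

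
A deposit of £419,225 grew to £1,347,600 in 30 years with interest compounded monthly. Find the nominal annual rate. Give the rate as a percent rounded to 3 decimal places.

3.899%

The 360-period growth factor is 1,347,600/419,225 = 3.2145.
r/12 = 3.2145^(1/360) − 1 ≈ 0.0032488, so r ≈ 12·0.0032488 = 3.89856%.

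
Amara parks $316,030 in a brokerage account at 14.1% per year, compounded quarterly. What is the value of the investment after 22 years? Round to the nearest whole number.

Periodic rate = 14.1%/4 = 0.03525; periods = 4·22 = 88.
A = 316,030·(1 + 0.03525)^88 ≈ 316,030·21.08536131213 ≈ 6,663,606.7355.

$6,663,607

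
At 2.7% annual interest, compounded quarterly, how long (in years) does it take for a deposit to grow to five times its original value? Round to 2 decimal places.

(1 + 0.00675)^(4t) = 5.
4t = ln 5 / ln(1 + 0.00675) ≈ 1.6094/0.00672732 ≈ 239.2391.
t ≈ 59.8098.

59.81 years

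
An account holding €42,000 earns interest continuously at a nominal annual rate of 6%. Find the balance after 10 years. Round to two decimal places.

A = P·e^(rt) = 42,000·e^(0.06·10) = 42,000·e^0.6.
e^0.6 ≈ 1.8221188004, so A ≈ 76,528.9896.

€76,528.99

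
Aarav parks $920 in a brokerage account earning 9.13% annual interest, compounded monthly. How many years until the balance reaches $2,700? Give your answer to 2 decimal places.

We need (1 + 0.00760833)^(12t) = 2.9348, so 12t = ln 2.9348 / ln 1.007608 ≈ 142.0448.
t ≈ 142.0448/12 = 11.8371 years.

11.84 years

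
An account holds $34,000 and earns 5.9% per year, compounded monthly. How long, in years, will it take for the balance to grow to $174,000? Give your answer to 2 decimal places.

27.74 years

We need (1 + 0.00491667)^(12t) = 5.1176, so 12t = ln 5.1176 / ln 1.004917 ≈ 332.8892.
t ≈ 332.8892/12 = 27.7408 years.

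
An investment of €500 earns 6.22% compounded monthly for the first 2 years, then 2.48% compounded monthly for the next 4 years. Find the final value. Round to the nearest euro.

Phase 1: 500·(1 + 0.0622/12)^24 ≈ 566.0525.
Phase 2: 566.0525·(1 + 0.0248/12)^48 ≈ 625.0205.

€625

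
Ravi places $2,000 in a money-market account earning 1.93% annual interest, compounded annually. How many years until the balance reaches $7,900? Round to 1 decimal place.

We need (1 + 0.0193)^t = 3.95, so t = ln 3.95 / ln 1.0193 ≈ 71.8616.

71.9 years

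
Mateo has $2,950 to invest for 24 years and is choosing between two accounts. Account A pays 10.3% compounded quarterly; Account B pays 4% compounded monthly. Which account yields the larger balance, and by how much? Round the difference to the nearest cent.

Account A, by $26,177.26

A: (1 + 0.02575)^96 ≈ 11.481178296, so 2,950 × 11.481178296 ≈ 33,869.4760.
B: (1 + 0.04/12)^288 ≈ 2.607530348, so 2,950 × 2.607530348 ≈ 7,692.2145.
Difference ≈ 26,177.2614 in favor of A.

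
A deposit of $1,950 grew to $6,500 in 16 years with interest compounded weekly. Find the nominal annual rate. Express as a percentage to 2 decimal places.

The 832-period growth factor is 6,500/1,950 = 3.33333.
r/52 = 3.33333^(1/832) − 1 ≈ 0.00144813, so r ≈ 52·0.00144813 = 7.53028%.

7.53%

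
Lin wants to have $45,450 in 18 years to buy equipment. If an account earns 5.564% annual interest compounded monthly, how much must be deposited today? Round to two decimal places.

Growth factor = (1 + 0.05564/12)^216 ≈ 2.7161224546.
P = 45,450/2.7161224546 ≈ 16,733.4134.

$16,733.41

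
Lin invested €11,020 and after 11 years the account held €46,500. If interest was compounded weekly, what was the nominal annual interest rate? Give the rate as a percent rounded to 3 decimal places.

13.105%

The 572-period growth factor is 46,500/11,020 = 4.2196.
r/52 = 4.2196^(1/572) − 1 ≈ 0.0025202, so r ≈ 52·0.0025202 = 13.10504%.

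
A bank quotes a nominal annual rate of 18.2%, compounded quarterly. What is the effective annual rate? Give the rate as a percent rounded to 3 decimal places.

EAR = (1 + 18.2%/4)^4 − 1 = (1 + 0.0455)^4 − 1.
(1 + 0.0455)^4 ≈ 1.194803, so EAR ≈ 19.48026%.

19.480%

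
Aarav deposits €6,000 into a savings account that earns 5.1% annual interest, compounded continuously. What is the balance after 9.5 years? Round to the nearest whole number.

A = P·e^(rt) = 6,000·e^(0.051·9.5) = 6,000·e^0.4845.
e^0.4845 ≈ 1.623363124, so A ≈ 9,740.1787.

€9,740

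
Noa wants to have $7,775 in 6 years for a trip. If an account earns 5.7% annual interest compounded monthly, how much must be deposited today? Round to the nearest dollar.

$5,527

Periodic rate = 5.7%/12 = 0.00475; 72 periods.
P = 7,775/(1 + 0.00475)^72 ≈ 7,775/1.406620914 ≈ 5,527.4310.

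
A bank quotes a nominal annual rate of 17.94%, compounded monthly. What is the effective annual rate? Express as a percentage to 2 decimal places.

One year is 12 periods at 0.01495 each: (1 + 0.01495)^12 ≈ 1.194912.
EAR = 1.194912 − 1 ≈ 19.49116%.

19.49%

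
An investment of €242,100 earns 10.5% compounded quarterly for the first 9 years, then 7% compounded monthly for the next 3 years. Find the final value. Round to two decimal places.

After 9 years at 10.5%: 242,100 × 2.54164051411 ≈ 615,331.1685.
Then 3 years at 7%: 615,331.1685 × 1.23292558748 ≈ 758,657.5424.

€758,657.54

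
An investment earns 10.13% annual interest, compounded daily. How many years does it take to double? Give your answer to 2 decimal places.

(1 + 0.000277534)^(365t) = 2.
365t = ln 2 / ln(1 + 0.000277534) ≈ 0.69315/0.000277496 ≈ 2497.8660.
t ≈ 6.8435.

6.84 years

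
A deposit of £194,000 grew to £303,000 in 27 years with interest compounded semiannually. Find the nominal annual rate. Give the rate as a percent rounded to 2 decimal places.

The 54-period growth factor is 303,000/194,000 = 1.56186.
r/2 = 1.56186^(1/54) − 1 ≈ 0.00829112, so r ≈ 2·0.00829112 = 1.65822%.

1.66%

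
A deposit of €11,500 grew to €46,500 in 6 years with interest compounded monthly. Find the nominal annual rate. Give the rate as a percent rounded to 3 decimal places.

(1 + r/12)^72 = 46,500/11,500 = 4.04348.
1 + r/12 = 4.04348^(1/72) ≈ 1.019594, so r/12 ≈ 0.0195937.
r ≈ 12·0.0195937 = 23.51247%.

23.512%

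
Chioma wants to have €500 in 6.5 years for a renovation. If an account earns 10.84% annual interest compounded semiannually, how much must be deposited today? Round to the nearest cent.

Growth factor = (1 + 0.0542)^13 ≈ 1.98609105.
P = 500/1.98609105 ≈ 251.7508.

€251.75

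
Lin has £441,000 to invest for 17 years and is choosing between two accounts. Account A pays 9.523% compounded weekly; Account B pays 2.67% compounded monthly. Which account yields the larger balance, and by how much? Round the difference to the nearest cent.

Account A growth factor: (1 + 0.09523/52)^884 ≈ 5.040117599604; balance ≈ 2,222,691.8614.
Account B growth factor: (1 + 0.002225)^204 ≈ 1.57364688759; balance ≈ 693,978.2774.
Account A is larger by 1,528,713.5840.

Account A, by £1,528,713.58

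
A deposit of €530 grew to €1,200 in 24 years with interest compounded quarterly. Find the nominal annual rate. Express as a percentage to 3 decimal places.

(1 + r/4)^96 = 1,200/530 = 2.26415.
1 + r/4 = 2.26415^(1/96) ≈ 1.008549, so r/4 ≈ 0.00854883.
r ≈ 4·0.00854883 = 3.41953%.

3.420%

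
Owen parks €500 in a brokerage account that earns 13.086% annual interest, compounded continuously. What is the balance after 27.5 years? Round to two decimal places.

€18,274.43

A = P·e^(rt) = 500·e^(0.13086·27.5) = 500·e^3.59865.
e^3.59865 ≈ 36.548860162, so A ≈ 18,274.4301.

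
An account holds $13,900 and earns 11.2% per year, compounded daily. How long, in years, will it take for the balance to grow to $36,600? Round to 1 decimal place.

8.6 years

(1 + 0.000306849)^(365t) = 36,600/13,900 = 2.6331.
365t·ln(1 + 0.000306849) = ln(2.6331); 365t = 0.96816/0.000306802 ≈ 3155.6464.
t ≈ 8.6456 years.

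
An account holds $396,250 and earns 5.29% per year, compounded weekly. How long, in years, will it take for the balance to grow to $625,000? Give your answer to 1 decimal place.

(1 + 0.00101731)^(52t) = 625,000/396,250 = 1.5773.
52t·ln(1 + 0.00101731) = ln(1.5773); 52t = 0.45571/0.00101679 ≈ 448.1811.
t ≈ 8.6189 years.

8.6 years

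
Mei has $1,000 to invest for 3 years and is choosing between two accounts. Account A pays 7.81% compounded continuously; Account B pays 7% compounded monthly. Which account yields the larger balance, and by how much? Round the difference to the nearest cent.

Account A growth factor: e^(0.0781·3) = e^0.2343 ≈ 1.264023642; balance ≈ 1,264.0236.
Account B growth factor: (1 + 0.07/12)^36 ≈ 1.232925587; balance ≈ 1,232.9256.
Account A is larger by 31.0981.

Account A, by $31.10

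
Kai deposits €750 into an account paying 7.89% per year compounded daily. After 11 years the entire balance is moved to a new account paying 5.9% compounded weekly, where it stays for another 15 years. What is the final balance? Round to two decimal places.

€4,325.91

After 11 years at 7.89%: 750 × 2.38168021 ≈ 1,786.2602.
Then 15 years at 5.9%: 1,786.2602 × 2.421769114 ≈ 4,325.9097.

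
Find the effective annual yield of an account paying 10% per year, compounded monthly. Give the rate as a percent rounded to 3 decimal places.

One year is 12 periods at 0.00833333 each: (1 + 0.00833333)^12 ≈ 1.104713.
EAR = 1.104713 − 1 ≈ 10.47131%.

10.471%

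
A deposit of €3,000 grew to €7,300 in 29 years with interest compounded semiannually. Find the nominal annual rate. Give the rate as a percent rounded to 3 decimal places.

The 58-period growth factor is 7,300/3,000 = 2.43333.
r/2 = 2.43333^(1/58) − 1 ≈ 0.0154502, so r ≈ 2·0.0154502 = 3.09005%.

3.090%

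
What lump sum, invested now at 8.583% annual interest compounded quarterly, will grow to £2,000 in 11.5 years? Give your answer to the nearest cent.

£753.18

Growth factor = (1 + 0.0214575)^46 ≈ 2.655423974.
P = 2,000/2.655423974 ≈ 753.1754.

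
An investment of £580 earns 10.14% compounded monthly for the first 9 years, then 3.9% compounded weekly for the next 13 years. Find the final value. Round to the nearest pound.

Phase 1: 580·(1 + 0.00845)^108 ≈ 1,439.1299.
Phase 2: 1,439.1299·(1 + 0.00075)^676 ≈ 2,388.9373.

£2,389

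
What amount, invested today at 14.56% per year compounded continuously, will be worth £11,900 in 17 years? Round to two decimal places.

P = A·e^(−rt) = 11,900·e^(−2.4752).
e^(−2.4752) ≈ 0.084146159342, so P ≈ 1,001.3393.

£1,001.34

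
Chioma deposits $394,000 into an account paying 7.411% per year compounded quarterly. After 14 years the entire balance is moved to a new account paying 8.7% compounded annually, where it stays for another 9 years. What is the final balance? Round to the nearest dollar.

$2,333,655

After 14 years at 7.411%: 394,000 × 2.795596725803 ≈ 1,101,465.1100.
Then 9 years at 8.7%: 1,101,465.1100 × 2.118682584789 ≈ 2,333,654.9462.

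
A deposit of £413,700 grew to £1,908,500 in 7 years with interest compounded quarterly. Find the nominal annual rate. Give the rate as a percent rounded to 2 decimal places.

The 28-period growth factor is 1,908,500/413,700 = 4.61325.
r/4 = 4.61325^(1/28) − 1 ≈ 0.0561231, so r ≈ 4·0.0561231 = 22.44922%.

22.45%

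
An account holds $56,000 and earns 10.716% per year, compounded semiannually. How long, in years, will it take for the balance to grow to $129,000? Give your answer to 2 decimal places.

We need (1 + 0.05358)^(2t) = 2.3036, so 2t = ln 2.3036 / ln 1.05358 ≈ 15.9877.
t ≈ 15.9877/2 = 7.9939 years.

7.99 years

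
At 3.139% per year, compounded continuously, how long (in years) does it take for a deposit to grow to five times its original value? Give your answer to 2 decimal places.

51.27 years

e^(0.03139t) = 5, so 0.03139t = ln 5 ≈ 1.6094.
t ≈ 1.6094/0.03139 ≈ 51.2723.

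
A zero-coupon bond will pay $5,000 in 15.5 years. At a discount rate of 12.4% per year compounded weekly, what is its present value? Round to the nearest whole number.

Growth factor = (1 + 0.124/52)^806 ≈ 6.818994461.
P = 5,000/6.818994461 ≈ 733.2459.

$733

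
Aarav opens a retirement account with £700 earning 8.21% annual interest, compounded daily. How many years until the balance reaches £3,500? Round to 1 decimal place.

19.6 years

(1 + 0.000224932)^(365t) = 3,500/700 = 5.
365t·ln(1 + 0.000224932) = ln(5); 365t = 1.6094/0.000224906 ≈ 7156.0402.
t ≈ 19.6056 years.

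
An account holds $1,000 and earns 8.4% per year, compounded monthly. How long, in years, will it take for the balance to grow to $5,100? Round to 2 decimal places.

19.46 years

We need (1 + 0.007)^(12t) = 5.1, so 12t = ln 5.1 / ln 1.007 ≈ 233.5623.
t ≈ 233.5623/12 = 19.4635 years.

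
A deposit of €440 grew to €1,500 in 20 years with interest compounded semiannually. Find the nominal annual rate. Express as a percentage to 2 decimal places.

6.23%

(1 + r/2)^40 = 1,500/440 = 3.40909.
1 + r/2 = 3.40909^(1/40) ≈ 1.031136, so r/2 ≈ 0.031136.
r ≈ 2·0.031136 = 6.22721%.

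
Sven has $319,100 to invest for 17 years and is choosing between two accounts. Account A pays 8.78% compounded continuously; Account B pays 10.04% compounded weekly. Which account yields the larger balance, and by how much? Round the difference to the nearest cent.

Account A growth factor: e^(0.0878·17) = e^1.4926 ≈ 4.448646977742; balance ≈ 1,419,563.2506.
Account B growth factor: (1 + 0.1004/52)^884 ≈ 5.502235143333; balance ≈ 1,755,763.2342.
Account B is larger by 336,199.9836.

Account B, by $336,199.98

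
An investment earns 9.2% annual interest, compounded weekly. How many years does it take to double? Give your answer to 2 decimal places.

7.54 years

(1 + 0.00176923)^(52t) = 2.
52t = ln 2 / ln(1 + 0.00176923) ≈ 0.69315/0.00176767 ≈ 392.1253.
t ≈ 7.5409.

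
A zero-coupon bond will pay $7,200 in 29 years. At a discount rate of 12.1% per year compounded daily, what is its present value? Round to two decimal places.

$215.60

Growth factor = (1 + 0.121/365)^10585 ≈ 33.39541115.
P = 7,200/33.39541115 ≈ 215.5985.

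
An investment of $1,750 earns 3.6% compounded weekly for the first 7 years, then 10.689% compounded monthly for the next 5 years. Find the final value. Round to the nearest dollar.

Phase 1: 1,750·(1 + 0.036/52)^364 ≈ 2,251.3468.
Phase 2: 2,251.3468·(1 + 0.0089075)^60 ≈ 3,832.8641.

$3,833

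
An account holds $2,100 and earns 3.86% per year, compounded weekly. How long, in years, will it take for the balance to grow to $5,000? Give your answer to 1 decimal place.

22.5 years

We need (1 + 0.000742308)^(52t) = 2.381, so 52t = ln 2.381 / ln 1.000742 ≈ 1169.0873.
t ≈ 1169.0873/52 = 22.4824 years.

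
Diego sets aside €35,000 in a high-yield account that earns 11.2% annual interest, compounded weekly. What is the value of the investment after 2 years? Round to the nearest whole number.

€43,777

Growth factor = (1 + 0.112/52)^104 ≈ 1.2507696915.
A ≈ 35,000 × 1.2507696915 ≈ 43,776.9392.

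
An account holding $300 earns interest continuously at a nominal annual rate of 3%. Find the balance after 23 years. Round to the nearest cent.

$598.11

A = P·e^(rt) = 300·e^(0.03·23) = 300·e^0.69.
e^0.69 ≈ 1.99371553, so A ≈ 598.1147.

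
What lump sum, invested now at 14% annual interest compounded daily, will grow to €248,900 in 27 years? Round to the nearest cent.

€5,684.69

Periodic rate = 14%/365 = 0.000383562; 9855 periods.
P = 248,900/(1 + 0.14/365)^9855 ≈ 248,900/43.7842977309 ≈ 5,684.6864.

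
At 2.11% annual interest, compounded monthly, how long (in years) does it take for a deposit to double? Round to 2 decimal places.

(1 + 0.00175833)^(12t) = 2.
12t = ln 2 / ln(1 + 0.00175833) ≈ 0.69315/0.00175679 ≈ 394.5534.
t ≈ 32.8794.

32.88 years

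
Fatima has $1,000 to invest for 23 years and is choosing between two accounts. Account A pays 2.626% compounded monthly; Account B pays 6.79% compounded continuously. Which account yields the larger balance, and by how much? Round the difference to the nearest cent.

Account B, by $2,938.74

A: (1 + 0.02626/12)^276 ≈ 1.828178485, so 1,000 × 1.828178485 ≈ 1,828.1785.
B: e^(0.0679·23) = e^1.5617 ≈ 4.766918122, so 1,000 × 4.766918122 ≈ 4,766.9181.
Difference ≈ 2,938.7396 in favor of B.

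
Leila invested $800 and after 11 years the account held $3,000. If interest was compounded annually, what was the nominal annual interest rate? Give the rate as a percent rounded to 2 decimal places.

12.77%

The 11-period growth factor is 3,000/800 = 3.75.
r = 3.75^(1/11) − 1 ≈ 0.127677, i.e. 12.76768%.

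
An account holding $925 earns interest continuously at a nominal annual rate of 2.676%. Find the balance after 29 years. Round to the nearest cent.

A = P·e^(rt) = 925·e^(0.02676·29) = 925·e^0.77604.
e^0.77604 ≈ 2.172850717, so A ≈ 2,009.8869.

$2,009.89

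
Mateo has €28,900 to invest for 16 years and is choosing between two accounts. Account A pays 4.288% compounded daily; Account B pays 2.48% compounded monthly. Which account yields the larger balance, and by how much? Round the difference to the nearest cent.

Account A, by €14,432.25

A: (1 + 0.04288/365)^5840 ≈ 1.9858354417, so 28,900 × 1.9858354417 ≈ 57,390.6443.
B: (1 + 0.0248/12)^192 ≈ 1.4864497184, so 28,900 × 1.4864497184 ≈ 42,958.3969.
Difference ≈ 14,432.2474 in favor of A.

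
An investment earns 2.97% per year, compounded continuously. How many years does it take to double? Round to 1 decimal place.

23.3 years

e^(0.0297t) = 2, so 0.0297t = ln 2 ≈ 0.69315.
t ≈ 0.69315/0.0297 ≈ 23.3383.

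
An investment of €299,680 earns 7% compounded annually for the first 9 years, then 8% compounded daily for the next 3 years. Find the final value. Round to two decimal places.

After 9 years at 7%: 299,680 × 1.83845921242 ≈ 550,949.4568.
Then 3 years at 8%: 550,949.4568 × 1.27121572005 ≈ 700,375.6104.

€700,375.61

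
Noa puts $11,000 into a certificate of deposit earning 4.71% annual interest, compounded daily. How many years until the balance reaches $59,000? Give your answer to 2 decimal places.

35.66 years

(1 + 0.000129041)^(365t) = 59,000/11,000 = 5.3636.
365t·ln(1 + 0.000129041) = ln(5.3636); 365t = 1.6796/0.000129033 ≈ 13017.1751.
t ≈ 35.6635 years.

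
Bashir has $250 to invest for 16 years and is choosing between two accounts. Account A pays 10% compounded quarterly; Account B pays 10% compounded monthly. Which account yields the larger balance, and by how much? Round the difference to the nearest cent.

Account B, by $15.94

Account A growth factor: (1 + 0.025)^64 ≈ 4.856544641; balance ≈ 1,214.1362.
Account B growth factor: (1 + 0.1/12)^192 ≈ 4.92030313; balance ≈ 1,230.0758.
Account B is larger by 15.9396.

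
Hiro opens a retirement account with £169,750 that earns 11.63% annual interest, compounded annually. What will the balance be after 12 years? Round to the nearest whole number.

£635,596

Annual rate = 11.63% = 0.1163; years = 12.
A = 169,750·(1 + 0.1163)^12 ≈ 169,750·3.74430395717 ≈ 635,595.5967.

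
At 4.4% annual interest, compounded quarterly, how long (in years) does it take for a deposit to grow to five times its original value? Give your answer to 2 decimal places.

36.78 years

(1 + 0.011)^(4t) = 5.
4t = ln 5 / ln(1 + 0.011) ≈ 1.6094/0.0109399 ≈ 147.1158.
t ≈ 36.7789.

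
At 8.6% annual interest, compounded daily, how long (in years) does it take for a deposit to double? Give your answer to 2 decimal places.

8.06 years

(1 + 0.000235616)^(365t) = 2.
365t = ln 2 / ln(1 + 0.000235616) ≈ 0.69315/0.000235589 ≈ 2942.1922.
t ≈ 8.0608.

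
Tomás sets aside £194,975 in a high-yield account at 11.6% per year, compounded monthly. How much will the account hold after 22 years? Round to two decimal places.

Growth factor = (1 + 0.116/12)^264 ≈ 12.67642857896.
A ≈ 194,975 × 12.67642857896 ≈ 2,471,586.6622.

£2,471,586.66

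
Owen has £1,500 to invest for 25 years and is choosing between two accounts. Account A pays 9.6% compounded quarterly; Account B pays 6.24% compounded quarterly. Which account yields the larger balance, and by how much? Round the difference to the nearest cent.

A: (1 + 0.024)^100 ≈ 10.715086072, so 1,500 × 10.715086072 ≈ 16,072.6291.
B: (1 + 0.0156)^100 ≈ 4.701854874, so 1,500 × 4.701854874 ≈ 7,052.7823.
Difference ≈ 9,019.8468 in favor of A.

Account A, by £9,019.85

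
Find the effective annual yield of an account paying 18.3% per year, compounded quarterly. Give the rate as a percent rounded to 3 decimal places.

19.595%

One year is 4 periods at 0.04575 each: (1 + 0.04575)^4 ≈ 1.195946.
EAR = 1.195946 − 1 ≈ 19.59458%.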